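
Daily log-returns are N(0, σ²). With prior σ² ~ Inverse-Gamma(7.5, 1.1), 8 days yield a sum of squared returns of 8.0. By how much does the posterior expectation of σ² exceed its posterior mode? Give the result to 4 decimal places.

Posterior: Inverse-Gamma(shape = 7.5+8/2 = 11.5, scale = 1.1+8.0/2 = 5.1).
Mode = β/(α+1) = 5.1/12.5 = 0.4080.
Mean = β/(α−1) = 5.1/10.5 = 0.4857.
Difference = 0.4857 − 0.4080 = 0.0777.
The mean is pulled above the mode by the posterior's right skew.

0.0777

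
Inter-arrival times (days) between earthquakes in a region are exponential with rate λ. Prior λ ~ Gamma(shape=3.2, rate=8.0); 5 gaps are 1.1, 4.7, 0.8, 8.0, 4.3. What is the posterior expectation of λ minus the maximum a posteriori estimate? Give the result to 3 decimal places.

0.037

Σ times = 18.9. Posterior: Gamma(shape = 3.2+5 = 8.2, rate = 8.0+18.9 = 26.9).
Mode = (α−1)/β = 7.2/26.9 = 0.268.
Mean = α/β = 8.2/26.9 = 0.305.
Difference = 0.305 − 0.268 = 0.037.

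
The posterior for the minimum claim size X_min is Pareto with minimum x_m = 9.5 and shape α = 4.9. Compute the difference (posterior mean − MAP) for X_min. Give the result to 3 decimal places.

2.436

The Pareto density is strictly decreasing on [x_m, ∞), so the mode is x_m = 9.500.
Mean = α·x_m/(α−1) = 4.9·9.5/3.9 = 11.936.
Difference = 11.936 − 9.500 = 2.436.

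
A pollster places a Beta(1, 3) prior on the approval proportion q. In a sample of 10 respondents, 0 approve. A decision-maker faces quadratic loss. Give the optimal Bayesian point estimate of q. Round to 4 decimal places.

0.0714

Posterior: Beta(1+0, 3+10) = Beta(1, 13).
Since α = 1 ≤ 1 and β > 1, the Beta density is monotone decreasing on [0,1]; the mode is at 0.
Mean = 1/(1+13) = 0.0714.
Quadratic loss ⇒ the optimal estimator is the posterior mean.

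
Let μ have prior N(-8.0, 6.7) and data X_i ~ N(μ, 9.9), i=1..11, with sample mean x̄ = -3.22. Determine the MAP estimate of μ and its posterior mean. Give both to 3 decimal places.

Posterior for μ is Normal. Precision-weighted mean: (1/6.7·-8.0 + 11/9.9·-3.22) / (1/6.7 + 11/9.9) = -3.786.
A Normal posterior is symmetric, so mode = mean.

μ_MAP = -3.786, E[μ|data] = -3.786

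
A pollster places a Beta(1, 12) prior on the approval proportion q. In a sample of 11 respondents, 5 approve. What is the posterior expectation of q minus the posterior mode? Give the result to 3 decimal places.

0.023

Posterior: Beta(1+5, 12+6) = Beta(6, 18).
Mode = (6−1)/(6+18−2) = 5/22 = 0.227.
Mean = 6/(6+18) = 6/24 = 0.250.
Difference = 0.250 − 0.227 = 0.023.
The mean is pulled above the mode by the posterior's right skew.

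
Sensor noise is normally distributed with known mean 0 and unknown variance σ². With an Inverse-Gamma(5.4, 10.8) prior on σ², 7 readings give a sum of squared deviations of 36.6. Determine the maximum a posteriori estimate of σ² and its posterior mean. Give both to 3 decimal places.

Posterior: Inverse-Gamma(shape = 5.4+7/2 = 8.9, scale = 10.8+36.6/2 = 29.1).
Mode = β/(α+1) = 29.1/9.9 = 2.939.
Mean = β/(α−1) = 29.1/7.9 = 3.684.
Mean > mode: the posterior has a right tail.

σ²_MAP = 2.939, E[σ²|data] = 3.684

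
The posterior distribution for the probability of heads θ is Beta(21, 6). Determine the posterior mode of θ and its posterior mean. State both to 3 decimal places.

θ_MAP = 0.800, E[θ|data] = 0.778

Mode = (21−1)/(21+6−2) = 20/25 = 0.800.
Mean = 21/(21+6) = 21/27 = 0.778.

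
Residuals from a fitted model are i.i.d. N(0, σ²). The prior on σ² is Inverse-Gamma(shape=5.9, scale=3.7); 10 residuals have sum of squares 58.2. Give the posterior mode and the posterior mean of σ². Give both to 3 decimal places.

posterior mode = 2.756, posterior mean = 3.313

Posterior: Inverse-Gamma(shape = 5.9+10/2 = 10.9, scale = 3.7+58.2/2 = 32.8).
Mode = β/(α+1) = 32.8/11.9 = 2.756.
Mean = β/(α−1) = 32.8/9.9 = 3.313.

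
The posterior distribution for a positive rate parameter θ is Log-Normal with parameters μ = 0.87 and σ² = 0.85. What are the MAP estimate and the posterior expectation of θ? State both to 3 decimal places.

MAP = 1.020, posterior mean = 3.651

Mode = exp(μ − σ²) = exp(0.02) = 1.020.
Mean = exp(μ + σ²/2) = exp(1.295) = 3.651.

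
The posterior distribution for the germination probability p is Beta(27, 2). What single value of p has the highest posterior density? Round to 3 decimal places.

Mode = (27−1)/(27+2−2) = 26/27 = 0.963.
Mean = 27/(27+2) = 27/29 = 0.931.
This is the posterior mode — the MAP estimate.

0.963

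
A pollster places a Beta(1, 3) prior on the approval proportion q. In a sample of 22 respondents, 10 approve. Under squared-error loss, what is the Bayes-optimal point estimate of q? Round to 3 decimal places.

Posterior: Beta(1+10, 3+12) = Beta(11, 15).
Mode = (11−1)/(11+15−2) = 10/24 = 0.417.
Mean = 11/(11+15) = 11/26 = 0.423.
Squared-error loss ⇒ the optimal estimator is the posterior mean.

0.423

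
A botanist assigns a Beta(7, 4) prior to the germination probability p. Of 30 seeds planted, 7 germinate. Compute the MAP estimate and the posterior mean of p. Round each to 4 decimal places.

MAP: 0.3333. Posterior mean: 0.3415.

Posterior: Beta(7+7, 4+23) = Beta(14, 27).
Mode = (14−1)/(14+27−2) = 13/39 = 0.3333.
Mean = 14/(14+27) = 14/41 = 0.3415.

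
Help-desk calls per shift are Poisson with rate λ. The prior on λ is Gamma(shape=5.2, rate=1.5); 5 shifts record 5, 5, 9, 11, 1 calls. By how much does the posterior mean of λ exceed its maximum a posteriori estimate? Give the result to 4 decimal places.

Σ counts = 31. Posterior: Gamma(shape = 5.2+31 = 36.2, rate = 1.5+5 = 6.5).
Mode = (α−1)/β = 35.2/6.5 = 5.4154.
Mean = α/β = 36.2/6.5 = 5.5692.
Difference = 5.5692 − 5.4154 = 0.1538.

0.1538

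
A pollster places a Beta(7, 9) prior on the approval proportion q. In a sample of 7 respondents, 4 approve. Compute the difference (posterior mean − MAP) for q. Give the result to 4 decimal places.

Posterior: Beta(7+4, 9+3) = Beta(11, 12).
Mode = (11−1)/(11+12−2) = 10/21 = 0.4762.
Mean = 11/(11+12) = 11/23 = 0.4783.
Difference = 0.4783 − 0.4762 = 0.0021.

0.0021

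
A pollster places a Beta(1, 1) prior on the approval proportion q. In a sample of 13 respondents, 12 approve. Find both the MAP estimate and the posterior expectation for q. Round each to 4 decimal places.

MAP estimate = 0.9231, posterior expectation = 0.8667

Posterior: Beta(1+12, 1+1) = Beta(13, 2).
Mode = (13−1)/(13+2−2) = 12/13 = 0.9231.
With a flat prior the MAP equals the MLE, 12/13.
Mean = 13/(13+2) = 13/15 = 0.8667.
The posterior is left-skewed, so the mode exceeds the mean.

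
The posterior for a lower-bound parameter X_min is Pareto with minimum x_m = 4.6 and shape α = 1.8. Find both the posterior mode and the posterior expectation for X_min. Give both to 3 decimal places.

The Pareto density is strictly decreasing on [x_m, ∞), so the mode is x_m = 4.600.
Mean = α·x_m/(α−1) = 1.8·4.6/0.8 = 10.350.

posterior mode = 4.600, posterior expectation = 10.350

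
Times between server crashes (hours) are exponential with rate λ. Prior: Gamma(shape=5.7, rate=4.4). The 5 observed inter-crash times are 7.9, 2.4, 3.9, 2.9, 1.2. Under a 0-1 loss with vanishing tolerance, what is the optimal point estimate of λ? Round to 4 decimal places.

Σ times = 18.3. Posterior: Gamma(shape = 5.7+5 = 10.7, rate = 4.4+18.3 = 22.7).
Mode = (α−1)/β = 9.7/22.7 = 0.4273.
Mean = α/β = 10.7/22.7 = 0.4714.
This is the posterior mode — the MAP estimate.

0.4273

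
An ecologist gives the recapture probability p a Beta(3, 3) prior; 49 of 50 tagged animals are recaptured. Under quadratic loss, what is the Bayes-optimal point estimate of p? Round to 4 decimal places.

Posterior: Beta(3+49, 3+1) = Beta(52, 4).
Mode = (52−1)/(52+4−2) = 51/54 = 0.9444.
Mean = 52/(52+4) = 52/56 = 0.9286.
Quadratic loss ⇒ the optimal estimator is the posterior mean.

0.9286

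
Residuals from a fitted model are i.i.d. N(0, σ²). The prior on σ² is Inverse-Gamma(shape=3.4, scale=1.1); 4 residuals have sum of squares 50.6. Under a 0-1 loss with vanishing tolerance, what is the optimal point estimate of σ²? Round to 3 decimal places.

Posterior: Inverse-Gamma(shape = 3.4+4/2 = 5.4, scale = 1.1+50.6/2 = 26.4).
Mode = β/(α+1) = 26.4/6.4 = 4.125.
Mean = β/(α−1) = 26.4/4.4 = 6.000.
This is the posterior mode — the MAP estimate.

4.125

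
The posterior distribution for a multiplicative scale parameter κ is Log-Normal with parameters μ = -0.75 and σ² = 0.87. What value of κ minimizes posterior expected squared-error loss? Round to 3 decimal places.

Mode = exp(μ − σ²) = exp(-1.62) = 0.198.
Mean = exp(μ + σ²/2) = exp(-0.315) = 0.730.
Squared-error loss ⇒ the optimal estimator is the posterior mean.

0.730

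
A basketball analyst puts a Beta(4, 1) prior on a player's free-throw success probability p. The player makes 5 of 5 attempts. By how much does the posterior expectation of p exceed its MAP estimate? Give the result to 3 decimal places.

-0.100

Posterior: Beta(4+5, 1+0) = Beta(9, 1).
Since β = 1 ≤ 1 and α > 1, the Beta density is monotone increasing on [0,1]; the mode is at 1.
Mean = 9/(9+1) = 0.900.
Difference = 0.900 − 1.000 = -0.100.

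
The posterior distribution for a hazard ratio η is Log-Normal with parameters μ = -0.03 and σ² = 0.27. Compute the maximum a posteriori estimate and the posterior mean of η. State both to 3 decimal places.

MAP: 0.741. Posterior mean: 1.111.

Mode = exp(μ − σ²) = exp(-0.30) = 0.741.
Mean = exp(μ + σ²/2) = exp(0.105) = 1.111.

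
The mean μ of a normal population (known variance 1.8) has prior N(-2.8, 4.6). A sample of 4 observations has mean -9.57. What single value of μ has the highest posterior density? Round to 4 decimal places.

-8.9667

Posterior for μ is Normal. Precision-weighted mean: (1/4.6·-2.8 + 4/1.8·-9.57) / (1/4.6 + 4/1.8) = -8.9667.
A Normal posterior is symmetric, so mode = mean.
This is the posterior mode — the MAP estimate.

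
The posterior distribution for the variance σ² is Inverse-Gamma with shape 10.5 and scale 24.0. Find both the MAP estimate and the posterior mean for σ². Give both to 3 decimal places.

Mode = β/(α+1) = 24.0/11.5 = 2.087.
Mean = β/(α−1) = 24.0/9.5 = 2.526.
Right-skewed posterior ⇒ mode < mean.

MAP = 2.087, posterior mean = 2.526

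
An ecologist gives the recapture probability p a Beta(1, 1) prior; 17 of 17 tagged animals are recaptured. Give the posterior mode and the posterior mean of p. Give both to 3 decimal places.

p_MAP = 1.000, E[p|data] = 0.947

Posterior: Beta(1+17, 1+0) = Beta(18, 1).
Since β = 1 ≤ 1 and α > 1, the Beta density is monotone increasing on [0,1]; the mode is at 1.
Mean = 18/(18+1) = 0.947.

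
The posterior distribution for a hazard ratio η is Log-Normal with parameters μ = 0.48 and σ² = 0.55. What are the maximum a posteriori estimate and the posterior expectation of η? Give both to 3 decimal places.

MAP = 0.932; posterior mean = 2.128

Mode = exp(μ − σ²) = exp(-0.07) = 0.932.
Mean = exp(μ + σ²/2) = exp(0.755) = 2.128.
Right-skewed posterior ⇒ mode < mean.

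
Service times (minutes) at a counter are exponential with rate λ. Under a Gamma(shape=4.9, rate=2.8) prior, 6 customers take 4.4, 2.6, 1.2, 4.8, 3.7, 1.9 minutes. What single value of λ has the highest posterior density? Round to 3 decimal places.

0.463

Σ times = 18.6. Posterior: Gamma(shape = 4.9+6 = 10.9, rate = 2.8+18.6 = 21.4).
Mode = (α−1)/β = 9.9/21.4 = 0.463.
Mean = α/β = 10.9/21.4 = 0.509.
This is the posterior mode — the MAP estimate.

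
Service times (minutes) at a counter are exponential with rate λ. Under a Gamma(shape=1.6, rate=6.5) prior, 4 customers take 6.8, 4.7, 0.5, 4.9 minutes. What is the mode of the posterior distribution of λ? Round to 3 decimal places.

0.197

Σ times = 16.9. Posterior: Gamma(shape = 1.6+4 = 5.6, rate = 6.5+16.9 = 23.4).
Mode = (α−1)/β = 4.6/23.4 = 0.197.
Mean = α/β = 5.6/23.4 = 0.239.
This is the posterior mode — the MAP estimate.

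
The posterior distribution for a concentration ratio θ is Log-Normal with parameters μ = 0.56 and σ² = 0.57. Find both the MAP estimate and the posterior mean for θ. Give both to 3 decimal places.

MAP = 0.990; posterior mean = 2.328

Mode = exp(μ − σ²) = exp(-0.01) = 0.990.
Mean = exp(μ + σ²/2) = exp(0.845) = 2.328.
The posterior is right-skewed, so the mean exceeds the mode.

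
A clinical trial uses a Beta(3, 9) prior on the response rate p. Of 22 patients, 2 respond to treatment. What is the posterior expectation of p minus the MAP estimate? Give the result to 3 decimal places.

0.022

Posterior: Beta(3+2, 9+20) = Beta(5, 29).
Mode = (5−1)/(5+29−2) = 4/32 = 0.125.
Mean = 5/(5+29) = 5/34 = 0.147.
Difference = 0.147 − 0.125 = 0.022.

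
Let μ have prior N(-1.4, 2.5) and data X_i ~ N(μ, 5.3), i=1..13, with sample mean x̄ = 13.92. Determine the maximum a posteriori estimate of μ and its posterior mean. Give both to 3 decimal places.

Posterior for μ is Normal. Precision-weighted mean: (1/2.5·-1.4 + 13/5.3·13.92) / (1/2.5 + 13/5.3) = 11.772.
A Normal posterior is symmetric, so mode = mean.

MAP = 11.772, posterior mean = 11.772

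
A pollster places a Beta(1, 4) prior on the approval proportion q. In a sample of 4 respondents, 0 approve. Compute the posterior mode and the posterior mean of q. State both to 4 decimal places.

Posterior: Beta(1+0, 4+4) = Beta(1, 8).
Since α = 1 ≤ 1 and β > 1, the Beta density is monotone decreasing on [0,1]; the mode is at 0.
Mean = 1/(1+8) = 0.1111.

posterior mode = 0.0000, posterior mean = 0.1111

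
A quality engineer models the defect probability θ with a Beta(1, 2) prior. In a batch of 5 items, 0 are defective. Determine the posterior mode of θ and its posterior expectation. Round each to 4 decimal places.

θ_MAP = 0.0000, E[θ|data] = 0.1250

Posterior: Beta(1+0, 2+5) = Beta(1, 7).
Since α = 1 ≤ 1 and β > 1, the Beta density is monotone decreasing on [0,1]; the mode is at 0.
Mean = 1/(1+7) = 0.1250.
The posterior is right-skewed, so the mean exceeds the mode.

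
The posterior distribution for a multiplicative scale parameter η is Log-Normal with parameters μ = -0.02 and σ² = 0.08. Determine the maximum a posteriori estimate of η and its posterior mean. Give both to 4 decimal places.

MAP: 0.9048. Posterior mean: 1.0202.

Mode = exp(μ − σ²) = exp(-0.10) = 0.9048.
Mean = exp(μ + σ²/2) = exp(0.020) = 1.0202.
The mean is pulled above the mode by the posterior's right skew.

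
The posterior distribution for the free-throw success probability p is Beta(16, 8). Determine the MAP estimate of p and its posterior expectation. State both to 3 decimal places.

Mode = (16−1)/(16+8−2) = 15/22 = 0.682.
Mean = 16/(16+8) = 16/24 = 0.667.

MAP: 0.682. Posterior mean: 0.667.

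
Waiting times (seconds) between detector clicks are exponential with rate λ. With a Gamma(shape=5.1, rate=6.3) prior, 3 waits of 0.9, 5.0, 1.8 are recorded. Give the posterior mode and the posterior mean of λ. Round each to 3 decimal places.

Σ times = 7.7. Posterior: Gamma(shape = 5.1+3 = 8.1, rate = 6.3+7.7 = 14.0).
Mode = (α−1)/β = 7.1/14.0 = 0.507.
Mean = α/β = 8.1/14.0 = 0.579.

λ_MAP = 0.507, E[λ|data] = 0.579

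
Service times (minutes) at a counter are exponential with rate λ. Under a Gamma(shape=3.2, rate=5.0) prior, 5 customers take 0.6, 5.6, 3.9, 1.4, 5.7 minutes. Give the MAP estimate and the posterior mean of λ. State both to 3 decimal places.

Σ times = 17.2. Posterior: Gamma(shape = 3.2+5 = 8.2, rate = 5.0+17.2 = 22.2).
Mode = (α−1)/β = 7.2/22.2 = 0.324.
Mean = α/β = 8.2/22.2 = 0.369.

MAP estimate = 0.324, posterior mean = 0.369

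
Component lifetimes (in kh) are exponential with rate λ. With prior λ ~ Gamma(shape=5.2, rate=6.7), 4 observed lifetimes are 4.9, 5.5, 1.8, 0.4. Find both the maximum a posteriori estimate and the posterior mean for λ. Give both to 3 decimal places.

Σ times = 12.6. Posterior: Gamma(shape = 5.2+4 = 9.2, rate = 6.7+12.6 = 19.3).
Mode = (α−1)/β = 8.2/19.3 = 0.425.
Mean = α/β = 9.2/19.3 = 0.477.

λ_MAP = 0.425, E[λ|data] = 0.477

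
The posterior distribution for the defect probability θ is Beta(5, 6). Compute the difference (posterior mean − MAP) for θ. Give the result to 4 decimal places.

Mode = (5−1)/(5+6−2) = 4/9 = 0.4444.
Mean = 5/(5+6) = 5/11 = 0.4545.
Difference = 0.4545 − 0.4444 = 0.0101.

0.0101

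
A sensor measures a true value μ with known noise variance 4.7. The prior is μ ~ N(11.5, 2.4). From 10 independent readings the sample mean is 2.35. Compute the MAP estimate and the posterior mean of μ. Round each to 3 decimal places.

Posterior for μ is Normal. Precision-weighted mean: (1/2.4·11.5 + 10/4.7·2.35) / (1/2.4 + 10/4.7) = 3.848.
A Normal posterior is symmetric, so mode = mean.

μ_MAP = 3.848, E[μ|data] = 3.848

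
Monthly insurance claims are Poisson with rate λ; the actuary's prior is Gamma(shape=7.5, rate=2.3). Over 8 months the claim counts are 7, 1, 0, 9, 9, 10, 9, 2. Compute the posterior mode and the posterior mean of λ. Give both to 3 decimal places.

Σ counts = 47. Posterior: Gamma(shape = 7.5+47 = 54.5, rate = 2.3+8 = 10.3).
Mode = (α−1)/β = 53.5/10.3 = 5.194.
Mean = α/β = 54.5/10.3 = 5.291.
Mean > mode: the posterior has a right tail.

MAP = 5.194; posterior mean = 5.291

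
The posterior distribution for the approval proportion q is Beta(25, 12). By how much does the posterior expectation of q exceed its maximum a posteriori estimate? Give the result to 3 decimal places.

-0.010

Mode = (25−1)/(25+12−2) = 24/35 = 0.686.
Mean = 25/(25+12) = 25/37 = 0.676.
Difference = 0.676 − 0.686 = -0.010.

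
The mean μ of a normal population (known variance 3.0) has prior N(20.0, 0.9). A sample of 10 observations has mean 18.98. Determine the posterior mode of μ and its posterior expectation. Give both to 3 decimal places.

Posterior for μ is Normal. Precision-weighted mean: (1/0.9·20.0 + 10/3.0·18.98) / (1/0.9 + 10/3.0) = 19.235.
A Normal posterior is symmetric, so mode = mean.

posterior mode = 19.235, posterior expectation = 19.235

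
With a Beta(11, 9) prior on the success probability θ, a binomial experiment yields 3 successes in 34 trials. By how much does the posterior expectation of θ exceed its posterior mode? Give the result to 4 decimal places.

0.0093

Posterior: Beta(11+3, 9+31) = Beta(14, 40).
Mode = (14−1)/(14+40−2) = 13/52 = 0.2500.
Mean = 14/(14+40) = 14/54 = 0.2593.
Difference = 0.2593 − 0.2500 = 0.0093.
Right-skewed posterior ⇒ mode < mean.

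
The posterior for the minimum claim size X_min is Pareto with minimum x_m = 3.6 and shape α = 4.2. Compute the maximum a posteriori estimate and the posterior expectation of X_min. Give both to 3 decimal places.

The Pareto density is strictly decreasing on [x_m, ∞), so the mode is x_m = 3.600.
Mean = α·x_m/(α−1) = 4.2·3.6/3.2 = 4.725.
The posterior is right-skewed, so the mean exceeds the mode.

X_min_MAP = 3.600, E[X_min|data] = 4.725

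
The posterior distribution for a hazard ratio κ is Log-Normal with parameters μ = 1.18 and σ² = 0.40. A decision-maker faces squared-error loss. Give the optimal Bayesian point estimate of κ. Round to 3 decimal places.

3.975

Mode = exp(μ − σ²) = exp(0.78) = 2.181.
Mean = exp(μ + σ²/2) = exp(1.380) = 3.975.
Squared-error loss ⇒ the optimal estimator is the posterior mean.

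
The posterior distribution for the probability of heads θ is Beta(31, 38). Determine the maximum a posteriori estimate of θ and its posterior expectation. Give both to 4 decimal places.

Mode = (31−1)/(31+38−2) = 30/67 = 0.4478.
Mean = 31/(31+38) = 31/69 = 0.4493.

θ_MAP = 0.4478, E[θ|data] = 0.4493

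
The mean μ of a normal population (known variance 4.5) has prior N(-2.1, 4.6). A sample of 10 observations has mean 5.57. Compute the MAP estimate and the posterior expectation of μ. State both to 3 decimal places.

MAP = 4.887; posterior mean = 4.887

Posterior for μ is Normal. Precision-weighted mean: (1/4.6·-2.1 + 10/4.5·5.57) / (1/4.6 + 10/4.5) = 4.887.
A Normal posterior is symmetric, so mode = mean.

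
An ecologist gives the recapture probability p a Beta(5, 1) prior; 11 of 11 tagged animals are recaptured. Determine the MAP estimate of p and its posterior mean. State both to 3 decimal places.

MAP estimate = 1.000, posterior mean = 0.941

Posterior: Beta(5+11, 1+0) = Beta(16, 1).
Since β = 1 ≤ 1 and α > 1, the Beta density is monotone increasing on [0,1]; the mode is at 1.
Mean = 16/(16+1) = 0.941.
Left-skewed posterior ⇒ mean < mode.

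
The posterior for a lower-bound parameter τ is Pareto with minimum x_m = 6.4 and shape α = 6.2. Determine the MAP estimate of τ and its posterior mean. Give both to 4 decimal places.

The Pareto density is strictly decreasing on [x_m, ∞), so the mode is x_m = 6.4000.
Mean = α·x_m/(α−1) = 6.2·6.4/5.2 = 7.6308.

MAP estimate = 6.4000, posterior mean = 7.6308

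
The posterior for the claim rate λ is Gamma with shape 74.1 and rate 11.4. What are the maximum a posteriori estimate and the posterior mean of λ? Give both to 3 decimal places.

Mode = (α−1)/β = 73.1/11.4 = 6.412.
Mean = α/β = 74.1/11.4 = 6.500.
The posterior is right-skewed, so the mean exceeds the mode.

maximum a posteriori estimate = 6.412, posterior mean = 6.500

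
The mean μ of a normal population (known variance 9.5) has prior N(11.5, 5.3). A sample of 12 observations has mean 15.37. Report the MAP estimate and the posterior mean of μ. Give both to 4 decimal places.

μ_MAP = 14.8671, E[μ|data] = 14.8671

Posterior for μ is Normal. Precision-weighted mean: (1/5.3·11.5 + 12/9.5·15.37) / (1/5.3 + 12/9.5) = 14.8671.
A Normal posterior is symmetric, so mode = mean.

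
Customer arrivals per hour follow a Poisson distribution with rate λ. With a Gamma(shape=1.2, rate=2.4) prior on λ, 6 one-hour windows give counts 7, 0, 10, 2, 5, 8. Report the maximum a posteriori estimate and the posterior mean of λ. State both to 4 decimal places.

MAP = 3.8333, posterior mean = 3.9524

Σ counts = 32. Posterior: Gamma(shape = 1.2+32 = 33.2, rate = 2.4+6 = 8.4).
Mode = (α−1)/β = 32.2/8.4 = 3.8333.
Mean = α/β = 33.2/8.4 = 3.9524.
The mean is pulled above the mode by the posterior's right skew.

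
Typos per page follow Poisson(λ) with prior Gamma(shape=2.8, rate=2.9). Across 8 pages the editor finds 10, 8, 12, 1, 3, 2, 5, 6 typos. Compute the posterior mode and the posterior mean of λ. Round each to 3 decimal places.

λ_MAP = 4.477, E[λ|data] = 4.569

Σ counts = 47. Posterior: Gamma(shape = 2.8+47 = 49.8, rate = 2.9+8 = 10.9).
Mode = (α−1)/β = 48.8/10.9 = 4.477.
Mean = α/β = 49.8/10.9 = 4.569.
The mean is pulled above the mode by the posterior's right skew.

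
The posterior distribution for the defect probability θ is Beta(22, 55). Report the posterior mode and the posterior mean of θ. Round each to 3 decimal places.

Mode = (22−1)/(22+55−2) = 21/75 = 0.280.
Mean = 22/(22+55) = 22/77 = 0.286.

posterior mode = 0.280, posterior mean = 0.286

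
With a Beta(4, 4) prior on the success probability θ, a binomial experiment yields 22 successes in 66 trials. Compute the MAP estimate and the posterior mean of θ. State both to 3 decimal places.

Posterior: Beta(4+22, 4+44) = Beta(26, 48).
Mode = (26−1)/(26+48−2) = 25/72 = 0.347.
Mean = 26/(26+48) = 26/74 = 0.351.

MAP: 0.347. Posterior mean: 0.351.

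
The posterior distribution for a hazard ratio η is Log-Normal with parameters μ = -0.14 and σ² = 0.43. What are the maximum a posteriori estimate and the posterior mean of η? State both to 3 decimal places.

MAP = 0.566; posterior mean = 1.078

Mode = exp(μ − σ²) = exp(-0.57) = 0.566.
Mean = exp(μ + σ²/2) = exp(0.075) = 1.078.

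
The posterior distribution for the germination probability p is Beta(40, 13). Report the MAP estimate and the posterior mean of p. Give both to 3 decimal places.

p_MAP = 0.765, E[p|data] = 0.755

Mode = (40−1)/(40+13−2) = 39/51 = 0.765.
Mean = 40/(40+13) = 40/53 = 0.755.
Mode > mean: the posterior has a left tail.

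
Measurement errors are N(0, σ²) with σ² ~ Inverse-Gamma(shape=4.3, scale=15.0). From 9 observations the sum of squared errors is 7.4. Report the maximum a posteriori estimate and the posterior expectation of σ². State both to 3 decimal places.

Posterior: Inverse-Gamma(shape = 4.3+9/2 = 8.8, scale = 15.0+7.4/2 = 18.7).
Mode = β/(α+1) = 18.7/9.8 = 1.908.
Mean = β/(α−1) = 18.7/7.8 = 2.397.

maximum a posteriori estimate = 1.908, posterior expectation = 2.397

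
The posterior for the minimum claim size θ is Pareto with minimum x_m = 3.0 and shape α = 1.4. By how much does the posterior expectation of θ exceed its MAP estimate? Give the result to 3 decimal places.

7.500

The Pareto density is strictly decreasing on [x_m, ∞), so the mode is x_m = 3.000.
Mean = α·x_m/(α−1) = 1.4·3.0/0.4 = 10.500.
Difference = 10.500 − 3.000 = 7.500.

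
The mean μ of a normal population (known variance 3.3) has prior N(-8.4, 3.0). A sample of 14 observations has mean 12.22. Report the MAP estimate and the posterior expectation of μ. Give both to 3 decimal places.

MAP = 10.718; posterior mean = 10.718

Posterior for μ is Normal. Precision-weighted mean: (1/3.0·-8.4 + 14/3.3·12.22) / (1/3.0 + 14/3.3) = 10.718.
A Normal posterior is symmetric, so mode = mean.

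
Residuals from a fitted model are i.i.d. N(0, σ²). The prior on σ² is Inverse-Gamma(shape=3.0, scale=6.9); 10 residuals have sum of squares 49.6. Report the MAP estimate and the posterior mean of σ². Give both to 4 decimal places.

MAP = 3.5222; posterior mean = 4.5286

Posterior: Inverse-Gamma(shape = 3.0+10/2 = 8.0, scale = 6.9+49.6/2 = 31.7).
Mode = β/(α+1) = 31.7/9.0 = 3.5222.
Mean = β/(α−1) = 31.7/7.0 = 4.5286.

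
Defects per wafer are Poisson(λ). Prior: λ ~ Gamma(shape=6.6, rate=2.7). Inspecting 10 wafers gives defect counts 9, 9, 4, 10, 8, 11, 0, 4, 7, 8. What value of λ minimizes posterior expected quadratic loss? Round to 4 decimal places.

6.0315

Σ counts = 70. Posterior: Gamma(shape = 6.6+70 = 76.6, rate = 2.7+10 = 12.7).
Mode = (α−1)/β = 75.6/12.7 = 5.9528.
Mean = α/β = 76.6/12.7 = 6.0315.
Quadratic loss ⇒ the optimal estimator is the posterior mean.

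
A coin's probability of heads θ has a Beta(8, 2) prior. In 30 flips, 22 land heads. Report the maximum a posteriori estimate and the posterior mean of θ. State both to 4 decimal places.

Posterior: Beta(8+22, 2+8) = Beta(30, 10).
Mode = (30−1)/(30+10−2) = 29/38 = 0.7632.
Mean = 30/(30+10) = 30/40 = 0.7500.
Mode > mean: the posterior has a left tail.

θ_MAP = 0.7632, E[θ|data] = 0.7500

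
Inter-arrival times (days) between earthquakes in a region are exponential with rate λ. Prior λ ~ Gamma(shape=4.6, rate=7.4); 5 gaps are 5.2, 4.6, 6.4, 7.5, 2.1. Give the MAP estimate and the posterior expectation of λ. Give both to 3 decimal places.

Σ times = 25.8. Posterior: Gamma(shape = 4.6+5 = 9.6, rate = 7.4+25.8 = 33.2).
Mode = (α−1)/β = 8.6/33.2 = 0.259.
Mean = α/β = 9.6/33.2 = 0.289.
The mean is pulled above the mode by the posterior's right skew.

MAP: 0.259. Posterior mean: 0.289.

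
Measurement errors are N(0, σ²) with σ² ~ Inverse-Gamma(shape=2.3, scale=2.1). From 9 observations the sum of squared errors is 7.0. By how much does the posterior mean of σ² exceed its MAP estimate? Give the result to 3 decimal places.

0.248

Posterior: Inverse-Gamma(shape = 2.3+9/2 = 6.8, scale = 2.1+7.0/2 = 5.6).
Mode = β/(α+1) = 5.6/7.8 = 0.718.
Mean = β/(α−1) = 5.6/5.8 = 0.966.
Difference = 0.966 − 0.718 = 0.248.
The mean is pulled above the mode by the posterior's right skew.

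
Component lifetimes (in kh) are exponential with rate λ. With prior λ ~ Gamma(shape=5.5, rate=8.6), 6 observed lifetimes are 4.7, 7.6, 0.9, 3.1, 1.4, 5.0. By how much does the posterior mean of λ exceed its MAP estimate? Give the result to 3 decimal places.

Σ times = 22.7. Posterior: Gamma(shape = 5.5+6 = 11.5, rate = 8.6+22.7 = 31.3).
Mode = (α−1)/β = 10.5/31.3 = 0.335.
Mean = α/β = 11.5/31.3 = 0.367.
Difference = 0.367 − 0.335 = 0.032.

0.032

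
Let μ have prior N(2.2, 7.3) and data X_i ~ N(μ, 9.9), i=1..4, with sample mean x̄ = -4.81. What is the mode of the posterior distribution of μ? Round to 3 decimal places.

Posterior for μ is Normal. Precision-weighted mean: (1/7.3·2.2 + 4/9.9·-4.81) / (1/7.3 + 4/9.9) = -3.035.
A Normal posterior is symmetric, so mode = mean.
This is the posterior mode — the MAP estimate.

-3.035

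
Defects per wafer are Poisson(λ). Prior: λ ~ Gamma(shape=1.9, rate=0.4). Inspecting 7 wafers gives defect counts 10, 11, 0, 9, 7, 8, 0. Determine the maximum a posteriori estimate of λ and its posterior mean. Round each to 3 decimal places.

MAP = 6.203; posterior mean = 6.338

Σ counts = 45. Posterior: Gamma(shape = 1.9+45 = 46.9, rate = 0.4+7 = 7.4).
Mode = (α−1)/β = 45.9/7.4 = 6.203.
Mean = α/β = 46.9/7.4 = 6.338.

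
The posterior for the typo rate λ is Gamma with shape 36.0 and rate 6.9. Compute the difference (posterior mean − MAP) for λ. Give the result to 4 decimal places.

Mode = (α−1)/β = 35.0/6.9 = 5.0725.
Mean = α/β = 36.0/6.9 = 5.2174.
Difference = 5.2174 − 5.0725 = 0.1449.

0.1449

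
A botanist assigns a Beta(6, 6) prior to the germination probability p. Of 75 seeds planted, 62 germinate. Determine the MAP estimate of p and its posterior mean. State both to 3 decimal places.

Posterior: Beta(6+62, 6+13) = Beta(68, 19).
Mode = (68−1)/(68+19−2) = 67/85 = 0.788.
Mean = 68/(68+19) = 68/87 = 0.782.

MAP = 0.788; posterior mean = 0.782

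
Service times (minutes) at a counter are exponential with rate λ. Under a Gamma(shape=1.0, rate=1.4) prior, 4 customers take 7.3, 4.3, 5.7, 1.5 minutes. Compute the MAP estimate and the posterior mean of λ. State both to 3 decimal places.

Σ times = 18.8. Posterior: Gamma(shape = 1.0+4 = 5.0, rate = 1.4+18.8 = 20.2).
Mode = (α−1)/β = 4.0/20.2 = 0.198.
Mean = α/β = 5.0/20.2 = 0.248.

MAP: 0.198. Posterior mean: 0.248.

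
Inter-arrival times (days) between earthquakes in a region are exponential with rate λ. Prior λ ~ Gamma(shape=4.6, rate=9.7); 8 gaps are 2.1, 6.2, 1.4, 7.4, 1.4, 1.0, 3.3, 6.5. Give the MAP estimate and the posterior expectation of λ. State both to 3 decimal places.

Σ times = 29.3. Posterior: Gamma(shape = 4.6+8 = 12.6, rate = 9.7+29.3 = 39.0).
Mode = (α−1)/β = 11.6/39.0 = 0.297.
Mean = α/β = 12.6/39.0 = 0.323.
Right-skewed posterior ⇒ mode < mean.

MAP = 0.297, posterior mean = 0.323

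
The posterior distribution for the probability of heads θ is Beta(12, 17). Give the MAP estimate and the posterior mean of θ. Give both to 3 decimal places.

Mode = (12−1)/(12+17−2) = 11/27 = 0.407.
Mean = 12/(12+17) = 12/29 = 0.414.
The mean is pulled above the mode by the posterior's right skew.

MAP = 0.407; posterior mean = 0.414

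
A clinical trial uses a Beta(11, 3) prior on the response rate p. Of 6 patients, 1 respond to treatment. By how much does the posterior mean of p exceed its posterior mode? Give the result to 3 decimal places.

Posterior: Beta(11+1, 3+5) = Beta(12, 8).
Mode = (12−1)/(12+8−2) = 11/18 = 0.611.
Mean = 12/(12+8) = 12/20 = 0.600.
Difference = 0.600 − 0.611 = -0.011.

-0.011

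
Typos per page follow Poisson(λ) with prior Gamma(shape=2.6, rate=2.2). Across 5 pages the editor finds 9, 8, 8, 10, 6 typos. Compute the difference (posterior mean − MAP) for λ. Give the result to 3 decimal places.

Σ counts = 41. Posterior: Gamma(shape = 2.6+41 = 43.6, rate = 2.2+5 = 7.2).
Mode = (α−1)/β = 42.6/7.2 = 5.917.
Mean = α/β = 43.6/7.2 = 6.056.
Difference = 6.056 − 5.917 = 0.139.

0.139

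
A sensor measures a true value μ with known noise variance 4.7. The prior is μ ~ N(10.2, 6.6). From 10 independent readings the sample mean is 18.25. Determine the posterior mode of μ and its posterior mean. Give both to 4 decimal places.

MAP: 17.7149. Posterior mean: 17.7149.

Posterior for μ is Normal. Precision-weighted mean: (1/6.6·10.2 + 10/4.7·18.25) / (1/6.6 + 10/4.7) = 17.7149.
A Normal posterior is symmetric, so mode = mean.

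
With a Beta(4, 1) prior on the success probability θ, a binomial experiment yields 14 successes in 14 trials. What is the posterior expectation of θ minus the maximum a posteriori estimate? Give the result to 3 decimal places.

-0.053

Posterior: Beta(4+14, 1+0) = Beta(18, 1).
Since β = 1 ≤ 1 and α > 1, the Beta density is monotone increasing on [0,1]; the mode is at 1.
Mean = 18/(18+1) = 0.947.
Difference = 0.947 − 1.000 = -0.053.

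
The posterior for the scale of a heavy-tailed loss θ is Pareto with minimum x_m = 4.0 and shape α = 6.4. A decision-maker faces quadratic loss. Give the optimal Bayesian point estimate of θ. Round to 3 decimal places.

4.741

The Pareto density is strictly decreasing on [x_m, ∞), so the mode is x_m = 4.000.
Mean = α·x_m/(α−1) = 6.4·4.0/5.4 = 4.741.
Quadratic loss ⇒ the optimal estimator is the posterior mean.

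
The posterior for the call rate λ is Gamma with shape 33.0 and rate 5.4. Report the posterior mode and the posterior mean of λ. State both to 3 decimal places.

λ_MAP = 5.926, E[λ|data] = 6.111

Mode = (α−1)/β = 32.0/5.4 = 5.926.
Mean = α/β = 33.0/5.4 = 6.111.
The posterior is right-skewed, so the mean exceeds the mode.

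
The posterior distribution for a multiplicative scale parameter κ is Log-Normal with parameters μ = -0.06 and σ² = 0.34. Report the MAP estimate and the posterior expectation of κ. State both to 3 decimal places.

MAP: 0.670. Posterior mean: 1.116.

Mode = exp(μ − σ²) = exp(-0.40) = 0.670.
Mean = exp(μ + σ²/2) = exp(0.110) = 1.116.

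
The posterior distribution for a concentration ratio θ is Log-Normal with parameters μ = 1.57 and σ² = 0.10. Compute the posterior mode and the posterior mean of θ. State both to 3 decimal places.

MAP = 4.349, posterior mean = 5.053

Mode = exp(μ − σ²) = exp(1.47) = 4.349.
Mean = exp(μ + σ²/2) = exp(1.620) = 5.053.
The mean is pulled above the mode by the posterior's right skew.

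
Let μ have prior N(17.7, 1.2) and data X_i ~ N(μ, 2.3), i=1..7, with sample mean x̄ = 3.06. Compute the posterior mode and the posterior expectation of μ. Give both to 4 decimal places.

Posterior for μ is Normal. Precision-weighted mean: (1/1.2·17.7 + 7/2.3·3.06) / (1/1.2 + 7/2.3) = 6.2069.
A Normal posterior is symmetric, so mode = mean.

μ_MAP = 6.2069, E[μ|data] = 6.2069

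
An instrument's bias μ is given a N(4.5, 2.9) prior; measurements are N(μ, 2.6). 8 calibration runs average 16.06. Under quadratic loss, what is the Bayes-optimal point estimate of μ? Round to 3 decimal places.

14.895

Posterior for μ is Normal. Precision-weighted mean: (1/2.9·4.5 + 8/2.6·16.06) / (1/2.9 + 8/2.6) = 14.895.
A Normal posterior is symmetric, so mode = mean.
Quadratic loss ⇒ the optimal estimator is the posterior mean.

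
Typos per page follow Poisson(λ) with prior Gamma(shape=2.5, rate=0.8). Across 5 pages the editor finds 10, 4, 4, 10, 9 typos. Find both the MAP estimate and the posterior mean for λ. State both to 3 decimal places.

MAP = 6.638, posterior mean = 6.810

Σ counts = 37. Posterior: Gamma(shape = 2.5+37 = 39.5, rate = 0.8+5 = 5.8).
Mode = (α−1)/β = 38.5/5.8 = 6.638.
Mean = α/β = 39.5/5.8 = 6.810.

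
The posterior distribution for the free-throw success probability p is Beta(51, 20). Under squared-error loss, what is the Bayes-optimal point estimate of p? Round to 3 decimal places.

Mode = (51−1)/(51+20−2) = 50/69 = 0.725.
Mean = 51/(51+20) = 51/71 = 0.718.
Squared-error loss ⇒ the optimal estimator is the posterior mean.

0.718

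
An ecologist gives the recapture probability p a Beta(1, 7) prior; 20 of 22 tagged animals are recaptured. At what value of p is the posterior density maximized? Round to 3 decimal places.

0.714

Posterior: Beta(1+20, 7+2) = Beta(21, 9).
Mode = (21−1)/(21+9−2) = 20/28 = 0.714.
Mean = 21/(21+9) = 21/30 = 0.700.
This is the posterior mode — the MAP estimate.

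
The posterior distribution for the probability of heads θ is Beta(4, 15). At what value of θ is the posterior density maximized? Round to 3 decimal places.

0.176

Mode = (4−1)/(4+15−2) = 3/17 = 0.176.
Mean = 4/(4+15) = 4/19 = 0.211.
This is the posterior mode — the MAP estimate.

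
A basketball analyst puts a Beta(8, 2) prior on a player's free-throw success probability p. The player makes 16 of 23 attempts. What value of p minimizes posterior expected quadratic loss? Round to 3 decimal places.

0.727

Posterior: Beta(8+16, 2+7) = Beta(24, 9).
Mode = (24−1)/(24+9−2) = 23/31 = 0.742.
Mean = 24/(24+9) = 24/33 = 0.727.
Quadratic loss ⇒ the optimal estimator is the posterior mean.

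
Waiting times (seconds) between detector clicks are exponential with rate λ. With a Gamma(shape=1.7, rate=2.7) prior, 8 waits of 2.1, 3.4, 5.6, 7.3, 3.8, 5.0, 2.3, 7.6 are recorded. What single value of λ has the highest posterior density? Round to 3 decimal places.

Σ times = 37.1. Posterior: Gamma(shape = 1.7+8 = 9.7, rate = 2.7+37.1 = 39.8).
Mode = (α−1)/β = 8.7/39.8 = 0.219.
Mean = α/β = 9.7/39.8 = 0.244.
This is the posterior mode — the MAP estimate.

0.219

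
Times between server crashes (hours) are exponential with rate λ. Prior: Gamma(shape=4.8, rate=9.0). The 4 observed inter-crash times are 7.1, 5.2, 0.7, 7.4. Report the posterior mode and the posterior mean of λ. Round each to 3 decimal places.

λ_MAP = 0.265, E[λ|data] = 0.299

Σ times = 20.4. Posterior: Gamma(shape = 4.8+4 = 8.8, rate = 9.0+20.4 = 29.4).
Mode = (α−1)/β = 7.8/29.4 = 0.265.
Mean = α/β = 8.8/29.4 = 0.299.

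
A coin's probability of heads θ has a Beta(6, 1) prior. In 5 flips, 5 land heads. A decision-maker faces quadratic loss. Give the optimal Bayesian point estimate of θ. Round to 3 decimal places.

0.917

Posterior: Beta(6+5, 1+0) = Beta(11, 1).
Since β = 1 ≤ 1 and α > 1, the Beta density is monotone increasing on [0,1]; the mode is at 1.
Mean = 11/(11+1) = 0.917.
Quadratic loss ⇒ the optimal estimator is the posterior mean.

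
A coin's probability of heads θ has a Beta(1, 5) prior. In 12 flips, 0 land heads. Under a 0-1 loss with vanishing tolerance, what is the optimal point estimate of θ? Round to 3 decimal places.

0.000

Posterior: Beta(1+0, 5+12) = Beta(1, 17).
Since α = 1 ≤ 1 and β > 1, the Beta density is monotone decreasing on [0,1]; the mode is at 0.
Mean = 1/(1+17) = 0.056.
This is the posterior mode — the MAP estimate.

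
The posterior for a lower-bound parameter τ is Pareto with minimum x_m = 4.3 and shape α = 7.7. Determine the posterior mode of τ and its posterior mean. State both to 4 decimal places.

τ_MAP = 4.3000, E[τ|data] = 4.9418

The Pareto density is strictly decreasing on [x_m, ∞), so the mode is x_m = 4.3000.
Mean = α·x_m/(α−1) = 7.7·4.3/6.7 = 4.9418.
Right-skewed posterior ⇒ mode < mean.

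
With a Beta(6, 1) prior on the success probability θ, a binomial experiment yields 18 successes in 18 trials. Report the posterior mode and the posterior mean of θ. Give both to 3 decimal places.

Posterior: Beta(6+18, 1+0) = Beta(24, 1).
Since β = 1 ≤ 1 and α > 1, the Beta density is monotone increasing on [0,1]; the mode is at 1.
Mean = 24/(24+1) = 0.960.
Left-skewed posterior ⇒ mean < mode.

MAP = 1.000; posterior mean = 0.960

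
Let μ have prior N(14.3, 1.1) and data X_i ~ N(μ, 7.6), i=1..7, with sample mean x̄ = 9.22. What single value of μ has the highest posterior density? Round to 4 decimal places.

Posterior for μ is Normal. Precision-weighted mean: (1/1.1·14.3 + 7/7.6·9.22) / (1/1.1 + 7/7.6) = 11.7434.
A Normal posterior is symmetric, so mode = mean.
This is the posterior mode — the MAP estimate.

11.7434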